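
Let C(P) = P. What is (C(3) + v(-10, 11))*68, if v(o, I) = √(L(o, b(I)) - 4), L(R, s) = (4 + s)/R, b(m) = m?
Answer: 204 + 34*I*√22 ≈ 204.0 + 159.47*I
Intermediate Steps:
L(R, s) = (4 + s)/R
v(o, I) = √(-4 + (4 + I)/o) (v(o, I) = √((4 + I)/o - 4) = √(-4 + (4 + I)/o))
(C(3) + v(-10, 11))*68 = (3 + √((4 + 11 - 4*(-10))/(-10)))*68 = (3 + √(-(4 + 11 + 40)/10))*68 = (3 + √(-⅒*55))*68 = (3 + √(-11/2))*68 = (3 + I*√22/2)*68 = 204 + 34*I*√22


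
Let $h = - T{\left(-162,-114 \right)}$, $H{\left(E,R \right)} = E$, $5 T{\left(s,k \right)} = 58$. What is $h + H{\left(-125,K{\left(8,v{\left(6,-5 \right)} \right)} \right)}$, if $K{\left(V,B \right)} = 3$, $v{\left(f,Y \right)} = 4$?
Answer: $- \frac{683}{5} \approx -136.6$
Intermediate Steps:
$T{\left(s,k \right)} = \frac{58}{5}$ ($T{\left(s,k \right)} = \frac{1}{5} \cdot 58 = \frac{58}{5}$)
$h = - \frac{58}{5}$ ($h = \left(-1\right) \frac{58}{5} = - \frac{58}{5} \approx -11.6$)
$h + H{\left(-125,K{\left(8,v{\left(6,-5 \right)} \right)} \right)} = - \frac{58}{5} - 125 = - \frac{683}{5}$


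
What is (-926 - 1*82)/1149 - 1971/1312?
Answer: -1195725/502496 ≈ -2.3796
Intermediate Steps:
(-926 - 1*82)/1149 - 1971/1312 = (-926 - 82)*(1/1149) - 1971*1/1312 = -1008*1/1149 - 1971/1312 = -336/383 - 1971/1312 = -1195725/502496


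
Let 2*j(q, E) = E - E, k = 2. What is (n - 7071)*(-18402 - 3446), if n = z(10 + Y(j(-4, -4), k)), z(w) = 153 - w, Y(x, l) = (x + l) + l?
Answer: 151450336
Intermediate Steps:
j(q, E) = 0 (j(q, E) = (E - E)/2 = (1/2)*0 = 0)
Y(x, l) = x + 2*l (Y(x, l) = (l + x) + l = x + 2*l)
n = 139 (n = 153 - (10 + (0 + 2*2)) = 153 - (10 + (0 + 4)) = 153 - (10 + 4) = 153 - 1*14 = 153 - 14 = 139)
(n - 7071)*(-18402 - 3446) = (139 - 7071)*(-18402 - 3446) = -6932*(-21848) = 151450336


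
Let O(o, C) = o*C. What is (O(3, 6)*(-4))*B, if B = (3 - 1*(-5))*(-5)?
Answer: 2880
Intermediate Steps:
O(o, C) = C*o
B = -40 (B = (3 + 5)*(-5) = 8*(-5) = -40)
(O(3, 6)*(-4))*B = ((6*3)*(-4))*(-40) = (18*(-4))*(-40) = -72*(-40) = 2880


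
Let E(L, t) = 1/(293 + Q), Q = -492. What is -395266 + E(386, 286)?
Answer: -78657935/199 ≈ -3.9527e+5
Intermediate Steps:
E(L, t) = -1/199 (E(L, t) = 1/(293 - 492) = 1/(-199) = -1/199)
-395266 + E(386, 286) = -395266 - 1/199 = -78657935/199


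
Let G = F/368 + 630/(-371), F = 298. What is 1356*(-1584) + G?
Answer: -20946368471/9752 ≈ -2.1479e+6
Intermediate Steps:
G = -8663/9752 (G = 298/368 + 630/(-371) = 298*(1/368) + 630*(-1/371) = 149/184 - 90/53 = -8663/9752 ≈ -0.88833)
1356*(-1584) + G = 1356*(-1584) - 8663/9752 = -2147904 - 8663/9752 = -20946368471/9752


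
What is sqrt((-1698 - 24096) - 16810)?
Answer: 2*I*sqrt(10651) ≈ 206.41*I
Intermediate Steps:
sqrt((-1698 - 24096) - 16810) = sqrt(-25794 - 16810) = sqrt(-42604) = 2*I*sqrt(10651)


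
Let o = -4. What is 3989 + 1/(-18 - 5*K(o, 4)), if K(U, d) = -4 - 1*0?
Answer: 7979/2 ≈ 3989.5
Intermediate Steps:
K(U, d) = -4 (K(U, d) = -4 + 0 = -4)
3989 + 1/(-18 - 5*K(o, 4)) = 3989 + 1/(-18 - 5*(-4)) = 3989 + 1/(-18 + 20) = 3989 + 1/2 = 3989 + ½ = 7979/2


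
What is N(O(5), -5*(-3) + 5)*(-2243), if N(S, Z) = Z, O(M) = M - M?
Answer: -44860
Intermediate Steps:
O(M) = 0
N(O(5), -5*(-3) + 5)*(-2243) = (-5*(-3) + 5)*(-2243) = (15 + 5)*(-2243) = 20*(-2243) = -44860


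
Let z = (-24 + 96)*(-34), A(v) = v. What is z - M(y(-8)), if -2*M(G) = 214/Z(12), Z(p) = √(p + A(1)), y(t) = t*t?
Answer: -2448 + 107*√13/13 ≈ -2418.3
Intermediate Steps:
y(t) = t²
z = -2448 (z = 72*(-34) = -2448)
Z(p) = √(1 + p) (Z(p) = √(p + 1) = √(1 + p))
M(G) = -107*√13/13 (M(G) = -107/(√(1 + 12)) = -107/(√13) = -107*√13/13)
z - M(y(-8)) = -2448 - (-107)*√13/13 = -2448 + 107*√13/13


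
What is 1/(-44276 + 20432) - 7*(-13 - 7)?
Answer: 3338159/23844 ≈ 140.00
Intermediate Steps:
1/(-44276 + 20432) - 7*(-13 - 7) = 1/(-23844) - 7*(-20) = -1/23844 - 1*(-140) = -1/23844 + 140 = 3338159/23844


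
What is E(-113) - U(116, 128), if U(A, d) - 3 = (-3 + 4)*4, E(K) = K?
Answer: -120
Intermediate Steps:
U(A, d) = 7 (U(A, d) = 3 + (-3 + 4)*4 = 3 + 1*4 = 3 + 4 = 7)
E(-113) - U(116, 128) = -113 - 1*7 = -113 - 7 = -120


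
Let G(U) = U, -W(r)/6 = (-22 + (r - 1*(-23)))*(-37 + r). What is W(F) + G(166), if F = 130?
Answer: -72932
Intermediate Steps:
W(r) = -6*(1 + r)*(-37 + r) (W(r) = -6*(-22 + (r - 1*(-23)))*(-37 + r) = -6*(-22 + (r + 23))*(-37 + r) = -6*(-22 + (23 + r))*(-37 + r) = -6*(1 + r)*(-37 + r))
W(F) + G(166) = (222 - 6*130**2 + 216*130) + 166 = (222 - 6*16900 + 28080) + 166 = (222 - 101400 + 28080) + 166 = -73098 + 166 = -72932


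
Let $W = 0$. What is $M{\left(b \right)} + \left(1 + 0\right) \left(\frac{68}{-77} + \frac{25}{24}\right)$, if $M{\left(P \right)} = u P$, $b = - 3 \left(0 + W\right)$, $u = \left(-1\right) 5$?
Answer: $\frac{293}{1848} \approx 0.15855$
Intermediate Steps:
$u = -5$
$b = 0$ ($b = - 3 \left(0 + 0\right) = \left(-3\right) 0 = 0$)
$M{\left(P \right)} = - 5 P$
$M{\left(b \right)} + \left(1 + 0\right) \left(\frac{68}{-77} + \frac{25}{24}\right) = \left(-5\right) 0 + \left(1 + 0\right) \left(\frac{68}{-77} + \frac{25}{24}\right) = 0 + 1 \left(68 \left(- \frac{1}{77}\right) + 25 \cdot \frac{1}{24}\right) = 0 + 1 \left(- \frac{68}{77} + \frac{25}{24}\right) = 0 + 1 \cdot \frac{293}{1848} = 0 + \frac{293}{1848} = \frac{293}{1848}$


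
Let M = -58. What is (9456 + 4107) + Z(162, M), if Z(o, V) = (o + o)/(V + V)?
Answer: 393246/29 ≈ 13560.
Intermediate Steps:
Z(o, V) = o/V (Z(o, V) = (2*o)/((2*V)) = (2*o)*(1/(2*V)) = o/V)
(9456 + 4107) + Z(162, M) = (9456 + 4107) + 162/(-58) = 13563 + 162*(-1/58) = 13563 - 81/29 = 393246/29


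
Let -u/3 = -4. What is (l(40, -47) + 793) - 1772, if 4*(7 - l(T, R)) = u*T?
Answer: -1092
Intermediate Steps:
u = 12 (u = -3*(-4) = 12)
l(T, R) = 7 - 3*T
(l(40, -47) + 793) - 1772 = ((7 - 3*40) + 793) - 1772 = ((7 - 120) + 793) - 1772 = (-113 + 793) - 1772 = 680 - 1772 = -1092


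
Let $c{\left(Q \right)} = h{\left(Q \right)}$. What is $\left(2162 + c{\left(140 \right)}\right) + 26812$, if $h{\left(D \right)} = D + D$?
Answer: $29254$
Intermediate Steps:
$h{\left(D \right)} = 2 D$
$c{\left(Q \right)} = 2 Q$
$\left(2162 + c{\left(140 \right)}\right) + 26812 = \left(2162 + 2 \cdot 140\right) + 26812 = \left(2162 + 280\right) + 26812 = 2442 + 26812 = 29254$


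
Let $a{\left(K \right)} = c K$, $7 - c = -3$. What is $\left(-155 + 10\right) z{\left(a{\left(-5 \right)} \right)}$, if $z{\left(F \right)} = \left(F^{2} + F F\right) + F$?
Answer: $-717750$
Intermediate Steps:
$c = 10$ ($c = 7 - -3 = 7 + 3 = 10$)
$a{\left(K \right)} = 10 K$
$z{\left(F \right)} = F + 2 F^{2}$ ($z{\left(F \right)} = \left(F^{2} + F^{2}\right) + F = 2 F^{2} + F = F + 2 F^{2}$)
$\left(-155 + 10\right) z{\left(a{\left(-5 \right)} \right)} = \left(-155 + 10\right) 10 \left(-5\right) \left(1 + 2 \cdot 10 \left(-5\right)\right) = - 145 \left(- 50 \left(1 + 2 \left(-50\right)\right)\right) = - 145 \left(- 50 \left(1 - 100\right)\right) = - 145 \left(\left(-50\right) \left(-99\right)\right) = \left(-145\right) 4950 = -717750$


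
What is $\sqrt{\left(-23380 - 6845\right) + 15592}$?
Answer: $i \sqrt{14633} \approx 120.97 i$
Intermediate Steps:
$\sqrt{\left(-23380 - 6845\right) + 15592} = \sqrt{-30225 + 15592} = \sqrt{-14633} = i \sqrt{14633}$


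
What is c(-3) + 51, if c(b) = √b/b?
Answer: 51 - I*√3/3 ≈ 51.0 - 0.57735*I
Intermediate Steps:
c(b) = b^(-½)
c(-3) + 51 = (-3)^(-½) + 51 = -I*√3/3 + 51 = 51 - I*√3/3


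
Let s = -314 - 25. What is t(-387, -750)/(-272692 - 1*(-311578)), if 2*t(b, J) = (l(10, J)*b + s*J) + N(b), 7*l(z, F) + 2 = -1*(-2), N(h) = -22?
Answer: 63557/19443 ≈ 3.2689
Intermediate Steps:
l(z, F) = 0 (l(z, F) = -2/7 + (-1*(-2))/7 = -2/7 + (1/7)*2 = -2/7 + 2/7 = 0)
s = -339
t(b, J) = -11 - 339*J/2 (t(b, J) = ((0*b - 339*J) - 22)/2 = ((0 - 339*J) - 22)/2 = (-339*J - 22)/2 = (-22 - 339*J)/2 = -11 - 339*J/2)
t(-387, -750)/(-272692 - 1*(-311578)) = (-11 - 339/2*(-750))/(-272692 - 1*(-311578)) = (-11 + 127125)/(-272692 + 311578) = 127114/38886 = 127114*(1/38886) = 63557/19443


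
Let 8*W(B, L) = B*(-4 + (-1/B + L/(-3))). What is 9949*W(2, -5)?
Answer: -169133/24 ≈ -7047.2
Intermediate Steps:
W(B, L) = B*(-4 - 1/B - L/3)/8 (W(B, L) = (B*(-4 + (-1/B + L/(-3))))/8 = (B*(-4 + (-1/B + L*(-1/3))))/8 = (B*(-4 + (-1/B - L/3)))/8 = (B*(-4 - 1/B - L/3))/8 = B*(-4 - 1/B - L/3)/8)
9949*W(2, -5) = 9949*(-1/8 - 1/2*2 - 1/24*2*(-5)) = 9949*(-1/8 - 1 + 5/12) = 9949*(-17/24) = -169133/24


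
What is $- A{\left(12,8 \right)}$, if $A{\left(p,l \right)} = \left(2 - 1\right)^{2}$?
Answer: $-1$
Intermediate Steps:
$A{\left(p,l \right)} = 1$ ($A{\left(p,l \right)} = 1^{2} = 1$)
$- A{\left(12,8 \right)} = \left(-1\right) 1 = -1$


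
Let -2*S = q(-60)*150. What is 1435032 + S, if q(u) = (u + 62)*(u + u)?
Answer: 1453032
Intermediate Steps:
q(u) = 2*u*(62 + u) (q(u) = (62 + u)*(2*u) = 2*u*(62 + u))
S = 18000 (S = -2*(-60)*(62 - 60)*150/2 = -2*(-60)*2*150/2 = -(-120)*150 = -1/2*(-36000) = 18000)
1435032 + S = 1435032 + 18000 = 1453032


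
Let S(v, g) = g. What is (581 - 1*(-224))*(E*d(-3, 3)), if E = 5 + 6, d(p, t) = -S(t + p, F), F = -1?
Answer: 8855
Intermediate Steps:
d(p, t) = 1 (d(p, t) = -1*(-1) = 1)
E = 11
(581 - 1*(-224))*(E*d(-3, 3)) = (581 - 1*(-224))*(11*1) = (581 + 224)*11 = 805*11 = 8855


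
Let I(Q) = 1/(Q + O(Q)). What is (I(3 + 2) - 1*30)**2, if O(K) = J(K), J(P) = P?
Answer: 89401/100 ≈ 894.01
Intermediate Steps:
O(K) = K
I(Q) = 1/(2*Q) (I(Q) = 1/(Q + Q) = 1/(2*Q))
(I(3 + 2) - 1*30)**2 = (1/(2*(3 + 2)) - 1*30)**2 = ((1/2)/5 - 30)**2 = ((1/2)*(1/5) - 30)**2 = (1/10 - 30)**2 = (-299/10)**2 = 89401/100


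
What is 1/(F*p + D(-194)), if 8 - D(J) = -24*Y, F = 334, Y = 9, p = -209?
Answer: -1/69582 ≈ -1.4372e-5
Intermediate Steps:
D(J) = 224 (D(J) = 8 - (-24)*9 = 8 - 1*(-216) = 8 + 216 = 224)
1/(F*p + D(-194)) = 1/(334*(-209) + 224) = 1/(-69806 + 224) = 1/(-69582) = -1/69582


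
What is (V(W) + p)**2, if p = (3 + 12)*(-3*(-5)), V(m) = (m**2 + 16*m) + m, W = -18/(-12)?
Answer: 1022121/16 ≈ 63883.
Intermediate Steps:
W = 3/2 (W = -18*(-1/12) = 3/2 ≈ 1.5000)
V(m) = m**2 + 17*m
p = 225 (p = 15*15 = 225)
(V(W) + p)**2 = (3*(17 + 3/2)/2 + 225)**2 = ((3/2)*(37/2) + 225)**2 = (111/4 + 225)**2 = (1011/4)**2 = 1022121/16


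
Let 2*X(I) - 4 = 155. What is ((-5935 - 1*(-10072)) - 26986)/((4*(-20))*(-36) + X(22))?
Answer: -45698/5919 ≈ -7.7206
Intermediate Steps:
X(I) = 159/2 (X(I) = 2 + (½)*155 = 2 + 155/2 = 159/2)
((-5935 - 1*(-10072)) - 26986)/((4*(-20))*(-36) + X(22)) = ((-5935 - 1*(-10072)) - 26986)/((4*(-20))*(-36) + 159/2) = ((-5935 + 10072) - 26986)/(-80*(-36) + 159/2) = (4137 - 26986)/(2880 + 159/2) = -22849/5919/2 = -22849*2/5919 = -45698/5919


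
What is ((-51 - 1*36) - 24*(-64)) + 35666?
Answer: 37115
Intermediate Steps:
((-51 - 1*36) - 24*(-64)) + 35666 = ((-51 - 36) + 1536) + 35666 = (-87 + 1536) + 35666 = 1449 + 35666 = 37115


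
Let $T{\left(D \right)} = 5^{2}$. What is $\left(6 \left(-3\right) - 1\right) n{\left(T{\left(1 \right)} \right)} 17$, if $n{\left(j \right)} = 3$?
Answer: $-969$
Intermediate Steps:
$T{\left(D \right)} = 25$
$\left(6 \left(-3\right) - 1\right) n{\left(T{\left(1 \right)} \right)} 17 = \left(6 \left(-3\right) - 1\right) 3 \cdot 17 = \left(-18 - 1\right) 3 \cdot 17 = \left(-19\right) 3 \cdot 17 = \left(-57\right) 17 = -969$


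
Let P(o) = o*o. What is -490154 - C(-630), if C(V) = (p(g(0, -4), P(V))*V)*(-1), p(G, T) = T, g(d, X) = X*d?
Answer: -250537154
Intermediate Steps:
P(o) = o²
C(V) = -V³ (C(V) = (V²*V)*(-1) = V³*(-1) = -V³)
-490154 - C(-630) = -490154 - (-1)*(-630)³ = -490154 - (-1)*(-250047000) = -490154 - 1*250047000 = -490154 - 250047000 = -250537154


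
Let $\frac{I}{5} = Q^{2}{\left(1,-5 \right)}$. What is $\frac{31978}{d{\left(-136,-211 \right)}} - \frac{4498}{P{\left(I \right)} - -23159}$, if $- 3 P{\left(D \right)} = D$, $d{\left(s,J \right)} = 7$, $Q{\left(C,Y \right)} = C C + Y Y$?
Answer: $\frac{2113555408}{462679} \approx 4568.1$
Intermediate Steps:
$Q{\left(C,Y \right)} = C^{2} + Y^{2}$
$I = 3380$ ($I = 5 \left(1^{2} + \left(-5\right)^{2}\right)^{2} = 5 \left(1 + 25\right)^{2} = 5 \cdot 26^{2} = 5 \cdot 676 = 3380$)
$P{\left(D \right)} = - \frac{D}{3}$
$\frac{31978}{d{\left(-136,-211 \right)}} - \frac{4498}{P{\left(I \right)} - -23159} = \frac{31978}{7} - \frac{4498}{\left(- \frac{1}{3}\right) 3380 - -23159} = 31978 \cdot \frac{1}{7} - \frac{4498}{- \frac{3380}{3} + 23159} = \frac{31978}{7} - \frac{4498}{\frac{66097}{3}} = \frac{31978}{7} - \frac{13494}{66097} = \frac{2113555408}{462679}$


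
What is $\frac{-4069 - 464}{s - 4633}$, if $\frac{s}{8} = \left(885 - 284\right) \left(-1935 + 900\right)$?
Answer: $\frac{4533}{4980913} \approx 0.00091007$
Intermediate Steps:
$s = -4976280$ ($s = 8 \left(885 - 284\right) \left(-1935 + 900\right) = 8 \cdot 601 \left(-1035\right) = 8 \left(-622035\right) = -4976280$)
$\frac{-4069 - 464}{s - 4633} = \frac{-4069 - 464}{-4976280 - 4633} = - \frac{4533}{-4980913} = \left(-4533\right) \left(- \frac{1}{4980913}\right) = \frac{4533}{4980913}$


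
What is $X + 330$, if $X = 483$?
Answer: $813$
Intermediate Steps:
$X + 330 = 483 + 330 = 813$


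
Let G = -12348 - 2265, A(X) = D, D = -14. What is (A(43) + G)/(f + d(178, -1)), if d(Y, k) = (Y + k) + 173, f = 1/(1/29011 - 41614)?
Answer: -17658646915131/422542284539 ≈ -41.791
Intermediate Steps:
A(X) = -14
f = -29011/1207263753 (f = 1/(1/29011 - 41614) = 1/(-1207263753/29011) = -29011/1207263753 ≈ -2.4030e-5)
G = -14613
d(Y, k) = 173 + Y + k
(A(43) + G)/(f + d(178, -1)) = (-14 - 14613)/(-29011/1207263753 + (173 + 178 - 1)) = -14627/(-29011/1207263753 + 350) = -14627/422542284539/1207263753 = -14627*1207263753/422542284539 = -17658646915131/422542284539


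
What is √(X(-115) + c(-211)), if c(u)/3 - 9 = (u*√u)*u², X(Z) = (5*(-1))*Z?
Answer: √(602 - 28181793*I*√211) ≈ 14307.0 - 14307.0*I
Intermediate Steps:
X(Z) = -5*Z
c(u) = 27 + 3*u^(7/2) (c(u) = 27 + 3*((u*√u)*u²) = 27 + 3*(u^(3/2)*u²) = 27 + 3*u^(7/2))
√(X(-115) + c(-211)) = √(-5*(-115) + (27 + 3*(-211)^(7/2))) = √(575 + (27 + 3*(-9393931*I*√211))) = √(575 + (27 - 28181793*I*√211)) = √(602 - 28181793*I*√211)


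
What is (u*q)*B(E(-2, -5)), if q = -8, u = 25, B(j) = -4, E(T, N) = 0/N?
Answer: 800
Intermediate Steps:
E(T, N) = 0
(u*q)*B(E(-2, -5)) = (25*(-8))*(-4) = -200*(-4) = 800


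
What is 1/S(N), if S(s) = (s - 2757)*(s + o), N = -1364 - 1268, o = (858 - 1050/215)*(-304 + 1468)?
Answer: -43/229501343000 ≈ -1.8736e-10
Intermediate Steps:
o = 42700176/43 (o = (858 - 1050*1/215)*1164 = (858 - 210/43)*1164 = (36684/43)*1164 = 42700176/43 ≈ 9.9303e+5)
N = -2632
S(s) = (-2757 + s)*(42700176/43 + s) (S(s) = (s - 2757)*(s + 42700176/43) = (-2757 + s)*(42700176/43 + s))
1/S(N) = 1/(-117724385232/43 + (-2632)² + (42581625/43)*(-2632)) = 1/(-117724385232/43 + 6927424 - 112074837000/43) = 1/(-229501343000/43) = -43/229501343000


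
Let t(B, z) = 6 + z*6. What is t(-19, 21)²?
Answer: 17424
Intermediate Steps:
t(B, z) = 6 + 6*z
t(-19, 21)² = (6 + 6*21)² = (6 + 126)² = 132² = 17424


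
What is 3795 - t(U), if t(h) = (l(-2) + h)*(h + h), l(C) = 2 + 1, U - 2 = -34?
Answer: 1939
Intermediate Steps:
U = -32 (U = 2 - 34 = -32)
l(C) = 3
t(h) = 2*h*(3 + h) (t(h) = (3 + h)*(h + h) = (3 + h)*(2*h) = 2*h*(3 + h))
3795 - t(U) = 3795 - 2*(-32)*(3 - 32) = 3795 - 2*(-32)*(-29) = 3795 - 1*1856 = 3795 - 1856 = 1939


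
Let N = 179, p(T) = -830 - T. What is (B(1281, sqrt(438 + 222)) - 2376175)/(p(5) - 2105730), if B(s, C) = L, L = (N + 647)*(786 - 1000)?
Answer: 2552939/2106565 ≈ 1.2119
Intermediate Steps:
L = -176764 (L = (179 + 647)*(786 - 1000) = 826*(-214) = -176764)
B(s, C) = -176764
(B(1281, sqrt(438 + 222)) - 2376175)/(p(5) - 2105730) = (-176764 - 2376175)/((-830 - 1*5) - 2105730) = -2552939/((-830 - 5) - 2105730) = -2552939/(-835 - 2105730) = -2552939/(-2106565) = -2552939*(-1/2106565) = 2552939/2106565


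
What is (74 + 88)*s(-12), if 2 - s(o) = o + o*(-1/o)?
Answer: 2430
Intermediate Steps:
s(o) = 3 - o (s(o) = 2 - (o + o*(-1/o)) = 2 - (o - 1) = 2 - (-1 + o) = 2 + (1 - o) = 3 - o)
(74 + 88)*s(-12) = (74 + 88)*(3 - 1*(-12)) = 162*(3 + 12) = 162*15 = 2430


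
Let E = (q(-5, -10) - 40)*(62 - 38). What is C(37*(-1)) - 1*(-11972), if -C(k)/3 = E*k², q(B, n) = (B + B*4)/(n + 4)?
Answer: 3543992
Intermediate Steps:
q(B, n) = 5*B/(4 + n) (q(B, n) = (B + 4*B)/(4 + n) = (5*B)/(4 + n) = 5*B/(4 + n))
E = -860 (E = (5*(-5)/(4 - 10) - 40)*(62 - 38) = (5*(-5)/(-6) - 40)*24 = (5*(-5)*(-⅙) - 40)*24 = (25/6 - 40)*24 = -215/6*24 = -860)
C(k) = 2580*k² (C(k) = -(-2580)*k² = 2580*k²)
C(37*(-1)) - 1*(-11972) = 2580*(37*(-1))² - 1*(-11972) = 2580*(-37)² + 11972 = 2580*1369 + 11972 = 3532020 + 11972 = 3543992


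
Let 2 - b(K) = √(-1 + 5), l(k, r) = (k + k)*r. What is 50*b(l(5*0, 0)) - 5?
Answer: -5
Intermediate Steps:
l(k, r) = 2*k*r (l(k, r) = (2*k)*r = 2*k*r)
b(K) = 0 (b(K) = 2 - √(-1 + 5) = 2 - √4 = 2 - 1*2 = 2 - 2 = 0)
50*b(l(5*0, 0)) - 5 = 50*0 - 5 = 0 - 5 = -5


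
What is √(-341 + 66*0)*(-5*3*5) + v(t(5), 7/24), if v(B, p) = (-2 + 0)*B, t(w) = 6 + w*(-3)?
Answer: 18 - 75*I*√341 ≈ 18.0 - 1385.0*I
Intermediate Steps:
t(w) = 6 - 3*w
v(B, p) = -2*B
√(-341 + 66*0)*(-5*3*5) + v(t(5), 7/24) = √(-341 + 66*0)*(-5*3*5) - 2*(6 - 3*5) = √(-341 + 0)*(-15*5) - 2*(6 - 15) = √(-341)*(-75) - 2*(-9) = (I*√341)*(-75) + 18 = -75*I*√341 + 18 = 18 - 75*I*√341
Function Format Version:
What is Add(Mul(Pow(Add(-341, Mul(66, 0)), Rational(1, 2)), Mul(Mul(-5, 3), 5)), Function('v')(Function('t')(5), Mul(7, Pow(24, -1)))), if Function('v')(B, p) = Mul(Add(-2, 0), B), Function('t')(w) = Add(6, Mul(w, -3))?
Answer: Add(18, Mul(-75, I, Pow(341, Rational(1, 2)))) ≈ Add(18.000, Mul(-1385.0, I))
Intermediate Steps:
Function('t')(w) = Add(6, Mul(-3, w))
Function('v')(B, p) = Mul(-2, B)
Add(Mul(Pow(Add(-341, Mul(66, 0)), Rational(1, 2)), Mul(Mul(-5, 3), 5)), Function('v')(Function('t')(5), Mul(7, Pow(24, -1)))) = Add(Mul(Pow(Add(-341, Mul(66, 0)), Rational(1, 2)), Mul(Mul(-5, 3), 5)), Mul(-2, Add(6, Mul(-3, 5)))) = Add(Mul(Pow(Add(-341, 0), Rational(1, 2)), Mul(-15, 5)), Mul(-2, Add(6, -15))) = Add(Mul(Pow(-341, Rational(1, 2)), -75), Mul(-2, -9)) = Add(Mul(Mul(I, Pow(341, Rational(1, 2))), -75), 18) = Add(Mul(-75, I, Pow(341, Rational(1, 2))), 18) = Add(18, Mul(-75, I, Pow(341, Rational(1, 2))))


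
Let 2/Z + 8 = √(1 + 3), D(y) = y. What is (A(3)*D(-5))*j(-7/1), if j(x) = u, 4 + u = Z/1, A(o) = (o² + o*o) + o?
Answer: 455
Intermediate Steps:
A(o) = o + 2*o² (A(o) = (o² + o²) + o = 2*o² + o = o + 2*o²)
Z = -⅓ (Z = 2/(-8 + √(1 + 3)) = 2/(-8 + √4) = 2/(-8 + 2) = 2/(-6) = 2*(-⅙) = -⅓ ≈ -0.33333)
u = -13/3 (u = -4 - ⅓/1 = -4 - ⅓*1 = -4 - ⅓ = -13/3 ≈ -4.3333)
j(x) = -13/3
(A(3)*D(-5))*j(-7/1) = ((3*(1 + 2*3))*(-5))*(-13/3) = ((3*(1 + 6))*(-5))*(-13/3) = ((3*7)*(-5))*(-13/3) = (21*(-5))*(-13/3) = -105*(-13/3) = 455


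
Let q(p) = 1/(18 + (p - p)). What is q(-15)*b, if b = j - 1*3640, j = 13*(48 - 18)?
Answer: -1625/9 ≈ -180.56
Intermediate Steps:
q(p) = 1/18 (q(p) = 1/(18 + 0) = 1/18)
j = 390 (j = 13*30 = 390)
b = -3250 (b = 390 - 1*3640 = 390 - 3640 = -3250)
q(-15)*b = (1/18)*(-3250) = -1625/9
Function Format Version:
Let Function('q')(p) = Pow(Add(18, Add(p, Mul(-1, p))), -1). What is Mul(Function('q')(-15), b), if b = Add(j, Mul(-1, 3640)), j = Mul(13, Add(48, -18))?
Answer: Rational(-1625, 9) ≈ -180.56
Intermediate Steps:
Function('q')(p) = Rational(1, 18) (Function('q')(p) = Pow(Add(18, 0), -1) = Pow(18, -1) = Rational(1, 18))
j = 390 (j = Mul(13, 30) = 390)
b = -3250 (b = Add(390, Mul(-1, 3640)) = Add(390, -3640) = -3250)
Mul(Function('q')(-15), b) = Mul(Rational(1, 18), -3250) = Rational(-1625, 9)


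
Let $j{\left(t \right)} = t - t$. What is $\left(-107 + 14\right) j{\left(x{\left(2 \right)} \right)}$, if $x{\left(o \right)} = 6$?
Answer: $0$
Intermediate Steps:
$j{\left(t \right)} = 0$
$\left(-107 + 14\right) j{\left(x{\left(2 \right)} \right)} = \left(-107 + 14\right) 0 = \left(-93\right) 0 = 0$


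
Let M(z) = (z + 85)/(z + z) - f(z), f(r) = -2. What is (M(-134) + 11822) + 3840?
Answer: 4198001/268 ≈ 15664.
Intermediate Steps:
M(z) = 2 + (85 + z)/(2*z) (M(z) = (z + 85)/(z + z) - 1*(-2) = (85 + z)/((2*z)) + 2 = (85 + z)*(1/(2*z)) + 2 = (85 + z)/(2*z) + 2 = 2 + (85 + z)/(2*z))
(M(-134) + 11822) + 3840 = ((5/2)*(17 - 134)/(-134) + 11822) + 3840 = ((5/2)*(-1/134)*(-117) + 11822) + 3840 = (585/268 + 11822) + 3840 = 3168881/268 + 3840 = 4198001/268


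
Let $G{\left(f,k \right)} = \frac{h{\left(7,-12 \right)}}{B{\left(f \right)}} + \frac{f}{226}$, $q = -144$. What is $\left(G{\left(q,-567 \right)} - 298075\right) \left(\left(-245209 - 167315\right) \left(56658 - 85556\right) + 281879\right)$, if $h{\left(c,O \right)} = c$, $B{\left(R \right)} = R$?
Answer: $- \frac{57822220196336537929}{16272} \approx -3.5535 \cdot 10^{15}$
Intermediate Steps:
$G{\left(f,k \right)} = \frac{7}{f} + \frac{f}{226}$
$\left(G{\left(q,-567 \right)} - 298075\right) \left(\left(-245209 - 167315\right) \left(56658 - 85556\right) + 281879\right) = \left(\left(\frac{7}{-144} + \frac{1}{226} \left(-144\right)\right) - 298075\right) \left(\left(-245209 - 167315\right) \left(56658 - 85556\right) + 281879\right) = \left(\left(7 \left(- \frac{1}{144}\right) - \frac{72}{113}\right) - 298075\right) \left(\left(-412524\right) \left(-28898\right) + 281879\right) = \left(\left(- \frac{7}{144} - \frac{72}{113}\right) - 298075\right) \left(11921118552 + 281879\right) = \left(- \frac{11159}{16272} - 298075\right) 11921400431 = \left(- \frac{4850287559}{16272}\right) 11921400431 = - \frac{57822220196336537929}{16272}$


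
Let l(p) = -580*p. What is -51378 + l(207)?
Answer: -171438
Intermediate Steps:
-51378 + l(207) = -51378 - 580*207 = -51378 - 120060 = -171438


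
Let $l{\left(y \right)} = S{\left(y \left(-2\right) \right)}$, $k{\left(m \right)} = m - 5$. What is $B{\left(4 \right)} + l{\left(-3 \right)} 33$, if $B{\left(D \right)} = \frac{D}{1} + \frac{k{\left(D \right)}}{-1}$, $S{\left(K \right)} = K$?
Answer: $203$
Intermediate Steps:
$k{\left(m \right)} = -5 + m$
$l{\left(y \right)} = - 2 y$ ($l{\left(y \right)} = y \left(-2\right) = - 2 y$)
$B{\left(D \right)} = 5$ ($B{\left(D \right)} = \frac{D}{1} + \frac{-5 + D}{-1} = D 1 + \left(-5 + D\right) \left(-1\right) = D - \left(-5 + D\right) = 5$)
$B{\left(4 \right)} + l{\left(-3 \right)} 33 = 5 + \left(-2\right) \left(-3\right) 33 = 5 + 6 \cdot 33 = 5 + 198 = 203$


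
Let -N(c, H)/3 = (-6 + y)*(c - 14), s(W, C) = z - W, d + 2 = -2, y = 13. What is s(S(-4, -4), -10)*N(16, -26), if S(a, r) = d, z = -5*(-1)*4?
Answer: -1008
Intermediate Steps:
d = -4 (d = -2 - 2 = -4)
z = 20 (z = 5*4 = 20)
S(a, r) = -4
s(W, C) = 20 - W
N(c, H) = 294 - 21*c (N(c, H) = -3*(-6 + 13)*(c - 14) = -21*(-14 + c) = -3*(-98 + 7*c) = 294 - 21*c)
s(S(-4, -4), -10)*N(16, -26) = (20 - 1*(-4))*(294 - 21*16) = (20 + 4)*(294 - 336) = 24*(-42) = -1008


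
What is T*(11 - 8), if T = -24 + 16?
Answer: -24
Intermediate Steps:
T = -8
T*(11 - 8) = -8*(11 - 8) = -8*3 = -24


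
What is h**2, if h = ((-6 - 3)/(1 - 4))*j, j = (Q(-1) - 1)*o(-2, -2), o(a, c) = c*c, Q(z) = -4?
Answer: 3600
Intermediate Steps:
o(a, c) = c**2
j = -20 (j = (-4 - 1)*(-2)**2 = -5*4 = -20)
h = -60 (h = ((-6 - 3)/(1 - 4))*(-20) = -9/(-3)*(-20) = -9*(-1/3)*(-20) = 3*(-20) = -60)
h**2 = (-60)**2 = 3600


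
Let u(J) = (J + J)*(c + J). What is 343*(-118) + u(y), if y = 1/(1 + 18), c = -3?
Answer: -14611226/361 ≈ -40474.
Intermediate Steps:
y = 1/19 ≈ 0.052632
u(J) = 2*J*(-3 + J) (u(J) = (J + J)*(-3 + J) = (2*J)*(-3 + J) = 2*J*(-3 + J))
343*(-118) + u(y) = 343*(-118) + 2*(1/19)*(-3 + 1/19) = -40474 + 2*(1/19)*(-56/19) = -40474 - 112/361 = -14611226/361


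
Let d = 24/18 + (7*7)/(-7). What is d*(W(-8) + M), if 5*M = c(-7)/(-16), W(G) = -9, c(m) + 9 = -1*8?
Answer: 11951/240 ≈ 49.796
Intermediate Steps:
c(m) = -17 (c(m) = -9 - 1*8 = -9 - 8 = -17)
M = 17/80 (M = (-17/(-16))/5 = (-17*(-1/16))/5 = (⅕)*(17/16) = 17/80 ≈ 0.21250)
d = -17/3 (d = 24*(1/18) + 49*(-⅐) = 4/3 - 7 = -17/3 ≈ -5.6667)
d*(W(-8) + M) = -17*(-9 + 17/80)/3 = -17/3*(-703/80) = 11951/240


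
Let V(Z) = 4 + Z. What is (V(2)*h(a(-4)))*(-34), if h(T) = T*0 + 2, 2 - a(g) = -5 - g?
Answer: -408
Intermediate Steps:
a(g) = 7 + g (a(g) = 2 - (-5 - g) = 2 + (5 + g) = 7 + g)
h(T) = 2 (h(T) = 0 + 2 = 2)
(V(2)*h(a(-4)))*(-34) = ((4 + 2)*2)*(-34) = (6*2)*(-34) = 12*(-34) = -408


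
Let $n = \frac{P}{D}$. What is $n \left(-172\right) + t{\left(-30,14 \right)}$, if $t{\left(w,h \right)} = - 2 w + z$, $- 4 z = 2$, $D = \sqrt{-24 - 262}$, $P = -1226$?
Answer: $\frac{119}{2} - \frac{105436 i \sqrt{286}}{143} \approx 59.5 - 12469.0 i$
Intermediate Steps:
$D = i \sqrt{286}$ ($D = \sqrt{-24 - 262} = \sqrt{-286} = i \sqrt{286} \approx 16.912 i$)
$z = - \frac{1}{2}$ ($z = \left(- \frac{1}{4}\right) 2 = - \frac{1}{2} \approx -0.5$)
$n = \frac{613 i \sqrt{286}}{143}$ ($n = - \frac{1226}{i \sqrt{286}} = - 1226 \left(- \frac{i \sqrt{286}}{286}\right) = \frac{613 i \sqrt{286}}{143} \approx 72.495 i$)
$t{\left(w,h \right)} = - \frac{1}{2} - 2 w$ ($t{\left(w,h \right)} = - 2 w - \frac{1}{2} = - \frac{1}{2} - 2 w$)
$n \left(-172\right) + t{\left(-30,14 \right)} = \frac{613 i \sqrt{286}}{143} \left(-172\right) - - \frac{119}{2} = - \frac{105436 i \sqrt{286}}{143} + \left(- \frac{1}{2} + 60\right) = - \frac{105436 i \sqrt{286}}{143} + \frac{119}{2} = \frac{119}{2} - \frac{105436 i \sqrt{286}}{143}$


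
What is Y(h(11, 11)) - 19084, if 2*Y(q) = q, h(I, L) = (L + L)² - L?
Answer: -37695/2 ≈ -18848.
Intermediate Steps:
h(I, L) = -L + 4*L² (h(I, L) = (2*L)² - L = 4*L² - L = -L + 4*L²)
Y(q) = q/2
Y(h(11, 11)) - 19084 = (11*(-1 + 4*11))/2 - 19084 = (11*(-1 + 44))/2 - 19084 = (11*43)/2 - 19084 = (½)*473 - 19084 = 473/2 - 19084 = -37695/2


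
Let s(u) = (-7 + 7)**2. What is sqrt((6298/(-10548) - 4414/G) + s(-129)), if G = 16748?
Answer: I*sqrt(11657410953551)/3680373 ≈ 0.9277*I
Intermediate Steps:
s(u) = 0 (s(u) = 0**2 = 0)
sqrt((6298/(-10548) - 4414/G) + s(-129)) = sqrt((6298/(-10548) - 4414/16748) + 0) = sqrt((6298*(-1/10548) - 4414*1/16748) + 0) = sqrt((-3149/5274 - 2207/8374) + 0) = sqrt(-9502361/11041119 + 0) = sqrt(-9502361/11041119) = I*sqrt(11657410953551)/3680373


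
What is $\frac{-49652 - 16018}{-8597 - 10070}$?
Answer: $\frac{5970}{1697} \approx 3.518$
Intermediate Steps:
$\frac{-49652 - 16018}{-8597 - 10070} = - \frac{65670}{-8597 - 10070} = - \frac{65670}{-18667} = \left(-65670\right) \left(- \frac{1}{18667}\right) = \frac{5970}{1697}$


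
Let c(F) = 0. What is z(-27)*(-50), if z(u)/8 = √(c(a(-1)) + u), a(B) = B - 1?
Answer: -1200*I*√3 ≈ -2078.5*I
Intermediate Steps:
a(B) = -1 + B
z(u) = 8*√u (z(u) = 8*√(0 + u) = 8*√u)
z(-27)*(-50) = (8*√(-27))*(-50) = (8*(3*I*√3))*(-50) = (24*I*√3)*(-50) = -1200*I*√3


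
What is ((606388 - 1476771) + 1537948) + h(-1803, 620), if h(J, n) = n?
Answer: 668185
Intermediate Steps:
((606388 - 1476771) + 1537948) + h(-1803, 620) = ((606388 - 1476771) + 1537948) + 620 = (-870383 + 1537948) + 620 = 667565 + 620 = 668185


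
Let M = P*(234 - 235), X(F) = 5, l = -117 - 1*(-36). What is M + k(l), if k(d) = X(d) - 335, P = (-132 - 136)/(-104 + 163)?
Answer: -19202/59 ≈ -325.46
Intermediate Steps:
l = -81 (l = -117 + 36 = -81)
P = -268/59 ≈ -4.5424
k(d) = -330 (k(d) = 5 - 335 = -330)
M = 268/59 (M = -268*(234 - 235)/59 = -268/59*(-1) = 268/59 ≈ 4.5424)
M + k(l) = 268/59 - 330 = -19202/59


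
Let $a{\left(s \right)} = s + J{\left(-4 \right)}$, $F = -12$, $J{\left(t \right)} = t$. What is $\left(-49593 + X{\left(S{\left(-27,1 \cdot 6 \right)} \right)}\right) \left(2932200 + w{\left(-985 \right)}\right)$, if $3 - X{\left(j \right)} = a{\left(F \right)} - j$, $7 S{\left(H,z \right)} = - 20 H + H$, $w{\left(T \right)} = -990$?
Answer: $- \frac{1015678921050}{7} \approx -1.451 \cdot 10^{11}$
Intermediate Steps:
$S{\left(H,z \right)} = - \frac{19 H}{7}$ ($S{\left(H,z \right)} = \frac{- 20 H + H}{7} = \frac{\left(-19\right) H}{7} = - \frac{19 H}{7}$)
$a{\left(s \right)} = -4 + s$ ($a{\left(s \right)} = s - 4 = -4 + s$)
$X{\left(j \right)} = 19 + j$ ($X{\left(j \right)} = 3 - \left(\left(-4 - 12\right) - j\right) = 3 - \left(-16 - j\right) = 3 + \left(16 + j\right) = 19 + j$)
$\left(-49593 + X{\left(S{\left(-27,1 \cdot 6 \right)} \right)}\right) \left(2932200 + w{\left(-985 \right)}\right) = \left(-49593 + \left(19 - - \frac{513}{7}\right)\right) \left(2932200 - 990\right) = \left(-49593 + \left(19 + \frac{513}{7}\right)\right) 2931210 = \left(-49593 + \frac{646}{7}\right) 2931210 = \left(- \frac{346505}{7}\right) 2931210 = - \frac{1015678921050}{7}$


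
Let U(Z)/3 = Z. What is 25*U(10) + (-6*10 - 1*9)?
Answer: 681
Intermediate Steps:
U(Z) = 3*Z
25*U(10) + (-6*10 - 1*9) = 25*(3*10) + (-6*10 - 1*9) = 25*30 + (-60 - 9) = 750 - 69 = 681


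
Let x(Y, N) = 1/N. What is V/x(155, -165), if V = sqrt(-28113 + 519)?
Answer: -495*I*sqrt(3066) ≈ -27409.0*I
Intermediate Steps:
V = 3*I*sqrt(3066) (V = sqrt(-27594) = 3*I*sqrt(3066) ≈ 166.11*I)
V/x(155, -165) = (3*I*sqrt(3066))/(1/(-165)) = (3*I*sqrt(3066))/(-1/165) = (3*I*sqrt(3066))*(-165) = -495*I*sqrt(3066)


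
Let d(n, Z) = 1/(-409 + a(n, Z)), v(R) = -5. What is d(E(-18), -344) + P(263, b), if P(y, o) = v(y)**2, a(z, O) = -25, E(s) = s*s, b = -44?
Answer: 10849/434 ≈ 24.998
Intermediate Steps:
E(s) = s**2
d(n, Z) = -1/434 (d(n, Z) = 1/(-409 - 25) = 1/(-434) = -1/434)
P(y, o) = 25 (P(y, o) = (-5)**2 = 25)
d(E(-18), -344) + P(263, b) = -1/434 + 25 = 10849/434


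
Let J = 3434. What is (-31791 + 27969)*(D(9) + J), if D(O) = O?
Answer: -13159146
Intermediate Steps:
(-31791 + 27969)*(D(9) + J) = (-31791 + 27969)*(9 + 3434) = -3822*3443 = -13159146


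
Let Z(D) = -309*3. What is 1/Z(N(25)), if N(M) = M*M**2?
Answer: -1/927 ≈ -0.0010787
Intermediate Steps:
N(M) = M**3
Z(D) = -927
1/Z(N(25)) = 1/(-927) = -1/927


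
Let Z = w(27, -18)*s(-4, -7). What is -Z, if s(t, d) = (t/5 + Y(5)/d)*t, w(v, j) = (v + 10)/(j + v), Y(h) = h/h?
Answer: -1628/105 ≈ -15.505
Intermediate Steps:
Y(h) = 1
w(v, j) = (10 + v)/(j + v)
s(t, d) = t*(1/d + t/5) (s(t, d) = (t/5 + 1/d)*t = (1/d + t/5)*t = t*(1/d + t/5))
Z = 1628/105 (Z = ((10 + 27)/(-18 + 27))*((⅕)*(-4)² - 4/(-7)) = (37/9)*((⅕)*16 - 4*(-⅐)) = ((⅑)*37)*(16/5 + 4/7) = (37/9)*(132/35) = 1628/105 ≈ 15.505)
-Z = -1*1628/105 = -1628/105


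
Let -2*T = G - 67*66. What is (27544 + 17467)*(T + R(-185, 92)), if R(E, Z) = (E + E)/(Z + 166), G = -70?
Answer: 13032890039/129 ≈ 1.0103e+8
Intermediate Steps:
R(E, Z) = 2*E/(166 + Z) (R(E, Z) = (2*E)/(166 + Z) = 2*E/(166 + Z))
T = 2246 (T = -(-70 - 67*66)/2 = -(-70 - 4422)/2 = -1/2*(-4492) = 2246)
(27544 + 17467)*(T + R(-185, 92)) = (27544 + 17467)*(2246 + 2*(-185)/(166 + 92)) = 45011*(2246 + 2*(-185)/258) = 45011*(2246 + 2*(-185)*(1/258)) = 45011*(2246 - 185/129) = 45011*(289549/129) = 13032890039/129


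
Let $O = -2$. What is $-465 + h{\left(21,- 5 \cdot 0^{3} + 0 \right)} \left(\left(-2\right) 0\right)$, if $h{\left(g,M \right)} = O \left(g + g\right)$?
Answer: $-465$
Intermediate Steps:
$h{\left(g,M \right)} = - 4 g$ ($h{\left(g,M \right)} = - 2 \left(g + g\right) = - 2 \cdot 2 g = - 4 g$)
$-465 + h{\left(21,- 5 \cdot 0^{3} + 0 \right)} \left(\left(-2\right) 0\right) = -465 + \left(-4\right) 21 \left(\left(-2\right) 0\right) = -465 - 0 = -465 + 0 = -465$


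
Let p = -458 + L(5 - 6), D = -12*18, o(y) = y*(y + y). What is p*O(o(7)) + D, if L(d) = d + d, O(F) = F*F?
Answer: -4418056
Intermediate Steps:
o(y) = 2*y² (o(y) = y*(2*y) = 2*y²)
O(F) = F²
D = -216
L(d) = 2*d
p = -460 (p = -458 + 2*(5 - 6) = -458 + 2*(-1) = -458 - 2 = -460)
p*O(o(7)) + D = -460*(2*7²)² - 216 = -460*(2*49)² - 216 = -460*98² - 216 = -460*9604 - 216 = -4417840 - 216 = -4418056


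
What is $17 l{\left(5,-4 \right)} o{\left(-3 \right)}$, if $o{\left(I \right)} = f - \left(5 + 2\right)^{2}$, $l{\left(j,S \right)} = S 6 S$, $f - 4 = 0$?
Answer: $-73440$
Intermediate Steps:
$f = 4$ ($f = 4 + 0 = 4$)
$l{\left(j,S \right)} = 6 S^{2}$ ($l{\left(j,S \right)} = 6 S S = 6 S^{2}$)
$o{\left(I \right)} = -45$ ($o{\left(I \right)} = 4 - \left(5 + 2\right)^{2} = 4 - 7^{2} = 4 - 49 = -45$)
$17 l{\left(5,-4 \right)} o{\left(-3 \right)} = 17 \cdot 6 \left(-4\right)^{2} \left(-45\right) = 17 \cdot 6 \cdot 16 \left(-45\right) = 17 \cdot 96 \left(-45\right) = 1632 \left(-45\right) = -73440$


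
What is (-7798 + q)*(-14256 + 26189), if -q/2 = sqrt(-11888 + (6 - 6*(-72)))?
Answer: -93053534 - 119330*I*sqrt(458) ≈ -9.3054e+7 - 2.5538e+6*I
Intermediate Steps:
q = -10*I*sqrt(458) (q = -2*sqrt(-11888 + (6 - 6*(-72))) = -2*sqrt(-11888 + (6 + 432)) = -2*sqrt(-11888 + 438) = -10*I*sqrt(458) ≈ -214.01*I)
(-7798 + q)*(-14256 + 26189) = (-7798 - 10*I*sqrt(458))*(-14256 + 26189) = (-7798 - 10*I*sqrt(458))*11933 = -93053534 - 119330*I*sqrt(458)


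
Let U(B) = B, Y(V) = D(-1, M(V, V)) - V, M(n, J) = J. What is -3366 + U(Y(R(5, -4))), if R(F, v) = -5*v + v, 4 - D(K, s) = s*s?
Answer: -3634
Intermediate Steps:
D(K, s) = 4 - s² (D(K, s) = 4 - s*s = 4 - s²)
R(F, v) = -4*v
Y(V) = 4 - V - V² (Y(V) = (4 - V²) - V = 4 - V - V²)
-3366 + U(Y(R(5, -4))) = -3366 + (4 - (-4)*(-4) - (-4*(-4))²) = -3366 + (4 - 1*16 - 1*16²) = -3366 + (4 - 16 - 1*256) = -3366 + (4 - 16 - 256) = -3366 - 268 = -3634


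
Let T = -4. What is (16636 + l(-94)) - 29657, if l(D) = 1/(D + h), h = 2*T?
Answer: -1328143/102 ≈ -13021.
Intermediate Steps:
h = -8 (h = 2*(-4) = -8)
l(D) = 1/(-8 + D) (l(D) = 1/(D - 8) = 1/(-8 + D))
(16636 + l(-94)) - 29657 = (16636 + 1/(-8 - 94)) - 29657 = (16636 + 1/(-102)) - 29657 = (16636 - 1/102) - 29657 = 1696871/102 - 29657 = -1328143/102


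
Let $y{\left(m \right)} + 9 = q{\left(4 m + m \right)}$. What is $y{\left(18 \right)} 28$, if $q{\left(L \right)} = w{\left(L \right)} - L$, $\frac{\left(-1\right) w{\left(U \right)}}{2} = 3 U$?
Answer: $-17892$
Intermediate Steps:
$w{\left(U \right)} = - 6 U$ ($w{\left(U \right)} = - 2 \cdot 3 U = - 6 U$)
$q{\left(L \right)} = - 7 L$ ($q{\left(L \right)} = - 6 L - L = - 7 L$)
$y{\left(m \right)} = -9 - 35 m$ ($y{\left(m \right)} = -9 - 7 \left(4 m + m\right) = -9 - 7 \cdot 5 m = -9 - 35 m$)
$y{\left(18 \right)} 28 = \left(-9 - 630\right) 28 = \left(-639\right) 28 = -17892$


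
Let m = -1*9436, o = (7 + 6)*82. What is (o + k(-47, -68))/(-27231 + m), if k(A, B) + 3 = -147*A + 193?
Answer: -8165/36667 ≈ -0.22268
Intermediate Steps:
o = 1066 (o = 13*82 = 1066)
k(A, B) = 190 - 147*A (k(A, B) = -3 + (-147*A + 193) = -3 + (193 - 147*A) = 190 - 147*A)
m = -9436
(o + k(-47, -68))/(-27231 + m) = (1066 + (190 - 147*(-47)))/(-27231 - 9436) = (1066 + (190 + 6909))/(-36667) = (1066 + 7099)*(-1/36667) = 8165*(-1/36667) = -8165/36667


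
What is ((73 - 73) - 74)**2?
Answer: 5476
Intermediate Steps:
((73 - 73) - 74)**2 = (0 - 74)**2 = (-74)**2 = 5476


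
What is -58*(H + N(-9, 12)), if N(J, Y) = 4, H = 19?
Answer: -1334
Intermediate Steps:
-58*(H + N(-9, 12)) = -58*(19 + 4) = -58*23 = -1334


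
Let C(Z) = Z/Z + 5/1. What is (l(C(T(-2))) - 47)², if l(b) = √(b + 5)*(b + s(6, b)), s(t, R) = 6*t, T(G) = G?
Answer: 21613 - 3948*√11 ≈ 8519.0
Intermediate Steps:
C(Z) = 6 (C(Z) = 1 + 5*1 = 1 + 5 = 6)
l(b) = √(5 + b)*(36 + b) (l(b) = √(b + 5)*(b + 6*6) = √(5 + b)*(b + 36) = √(5 + b)*(36 + b))
(l(C(T(-2))) - 47)² = (√(5 + 6)*(36 + 6) - 47)² = (√11*42 - 47)² = (42*√11 - 47)² = (-47 + 42*√11)²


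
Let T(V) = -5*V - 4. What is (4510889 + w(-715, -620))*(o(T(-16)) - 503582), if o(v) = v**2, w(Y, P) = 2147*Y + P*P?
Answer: -1672719756304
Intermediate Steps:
T(V) = -4 - 5*V
w(Y, P) = P**2 + 2147*Y (w(Y, P) = 2147*Y + P**2 = P**2 + 2147*Y)
(4510889 + w(-715, -620))*(o(T(-16)) - 503582) = (4510889 + ((-620)**2 + 2147*(-715)))*((-4 - 5*(-16))**2 - 503582) = (4510889 + (384400 - 1535105))*((-4 + 80)**2 - 503582) = (4510889 - 1150705)*(76**2 - 503582) = 3360184*(5776 - 503582) = 3360184*(-497806) = -1672719756304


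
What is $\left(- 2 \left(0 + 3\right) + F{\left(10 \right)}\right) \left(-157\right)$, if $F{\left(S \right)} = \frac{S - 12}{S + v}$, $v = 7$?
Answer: $\frac{16328}{17} \approx 960.47$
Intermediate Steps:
$F{\left(S \right)} = \frac{-12 + S}{7 + S}$ ($F{\left(S \right)} = \frac{S - 12}{S + 7} = \frac{-12 + S}{7 + S}$)
$\left(- 2 \left(0 + 3\right) + F{\left(10 \right)}\right) \left(-157\right) = \left(- 2 \left(0 + 3\right) + \frac{-12 + 10}{7 + 10}\right) \left(-157\right) = \left(\left(-2\right) 3 + \frac{1}{17} \left(-2\right)\right) \left(-157\right) = \left(-6 + \frac{1}{17} \left(-2\right)\right) \left(-157\right) = \left(-6 - \frac{2}{17}\right) \left(-157\right) = \left(- \frac{104}{17}\right) \left(-157\right) = \frac{16328}{17}$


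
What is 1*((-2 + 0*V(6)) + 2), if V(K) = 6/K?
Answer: 0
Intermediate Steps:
1*((-2 + 0*V(6)) + 2) = 1*((-2 + 0*(6/6)) + 2) = 1*((-2 + 0*(6*(⅙))) + 2) = 1*((-2 + 0*1) + 2) = 1*((-2 + 0) + 2) = 1*(-2 + 2) = 1*0 = 0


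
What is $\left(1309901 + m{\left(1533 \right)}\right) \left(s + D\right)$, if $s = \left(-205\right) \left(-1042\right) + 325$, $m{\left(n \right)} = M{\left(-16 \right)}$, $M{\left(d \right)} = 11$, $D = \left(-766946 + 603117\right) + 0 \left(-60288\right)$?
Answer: $65634450672$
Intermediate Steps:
$D = -163829$ ($D = -163829 + 0 = -163829$)
$m{\left(n \right)} = 11$
$s = 213935$ ($s = 213610 + 325 = 213935$)
$\left(1309901 + m{\left(1533 \right)}\right) \left(s + D\right) = \left(1309901 + 11\right) \left(213935 - 163829\right) = 1309912 \cdot 50106 = 65634450672$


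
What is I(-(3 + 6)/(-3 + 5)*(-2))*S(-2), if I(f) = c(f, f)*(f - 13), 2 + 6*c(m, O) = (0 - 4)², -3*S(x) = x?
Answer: -56/9 ≈ -6.2222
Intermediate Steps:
S(x) = -x/3
c(m, O) = 7/3 (c(m, O) = -⅓ + (0 - 4)²/6 = -⅓ + (⅙)*(-4)² = -⅓ + (⅙)*16 = -⅓ + 8/3 = 7/3)
I(f) = -91/3 + 7*f/3 (I(f) = 7*(f - 13)/3 = 7*(-13 + f)/3 = -91/3 + 7*f/3)
I(-(3 + 6)/(-3 + 5)*(-2))*S(-2) = (-91/3 + 7*(-(3 + 6)/(-3 + 5)*(-2))/3)*(-⅓*(-2)) = (-91/3 + 7*(-9/2*(-2))/3)*(⅔) = (-91/3 + (7/3)*9)*(⅔) = (-91/3 + 21)*(⅔) = -28/3*⅔ = -56/9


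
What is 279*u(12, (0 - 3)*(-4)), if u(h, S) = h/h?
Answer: 279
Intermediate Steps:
u(h, S) = 1
279*u(12, (0 - 3)*(-4)) = 279*1 = 279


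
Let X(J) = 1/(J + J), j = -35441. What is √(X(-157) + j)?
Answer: 5*I*√139773646/314 ≈ 188.26*I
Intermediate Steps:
X(J) = 1/(2*J)
√(X(-157) + j) = √((½)/(-157) - 35441) = √((½)*(-1/157) - 35441) = √(-1/314 - 35441) = √(-11128475/314) = 5*I*√139773646/314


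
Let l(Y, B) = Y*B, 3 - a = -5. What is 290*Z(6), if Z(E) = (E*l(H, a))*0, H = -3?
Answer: 0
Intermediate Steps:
a = 8 (a = 3 - 1*(-5) = 3 + 5 = 8)
l(Y, B) = B*Y
Z(E) = 0 (Z(E) = (E*(8*(-3)))*0 = (E*(-24))*0 = -24*E*0 = 0)
290*Z(6) = 290*0 = 0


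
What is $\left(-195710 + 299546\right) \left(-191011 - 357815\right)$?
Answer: $-56987896536$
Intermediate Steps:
$\left(-195710 + 299546\right) \left(-191011 - 357815\right) = 103836 \left(-548826\right) = -56987896536$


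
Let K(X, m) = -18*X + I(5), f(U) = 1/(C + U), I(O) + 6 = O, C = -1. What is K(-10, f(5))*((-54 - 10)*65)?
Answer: -744640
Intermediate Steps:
I(O) = -6 + O
f(U) = 1/(-1 + U)
K(X, m) = -1 - 18*X (K(X, m) = -18*X + (-6 + 5) = -18*X - 1 = -1 - 18*X)
K(-10, f(5))*((-54 - 10)*65) = (-1 - 18*(-10))*((-54 - 10)*65) = (-1 + 180)*(-64*65) = 179*(-4160) = -744640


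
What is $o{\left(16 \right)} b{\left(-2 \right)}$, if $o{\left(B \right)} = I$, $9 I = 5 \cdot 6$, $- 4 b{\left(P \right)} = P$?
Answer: $\frac{5}{3} \approx 1.6667$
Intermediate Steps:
$b{\left(P \right)} = - \frac{P}{4}$
$I = \frac{10}{3}$ ($I = \frac{5 \cdot 6}{9} = \frac{1}{9} \cdot 30 = \frac{10}{3} \approx 3.3333$)
$o{\left(B \right)} = \frac{10}{3}$
$o{\left(16 \right)} b{\left(-2 \right)} = \frac{10 \left(\left(- \frac{1}{4}\right) \left(-2\right)\right)}{3} = \frac{10}{3} \cdot \frac{1}{2} = \frac{5}{3}$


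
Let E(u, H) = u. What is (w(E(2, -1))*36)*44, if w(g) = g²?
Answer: 6336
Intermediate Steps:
(w(E(2, -1))*36)*44 = (2²*36)*44 = (4*36)*44 = 144*44 = 6336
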